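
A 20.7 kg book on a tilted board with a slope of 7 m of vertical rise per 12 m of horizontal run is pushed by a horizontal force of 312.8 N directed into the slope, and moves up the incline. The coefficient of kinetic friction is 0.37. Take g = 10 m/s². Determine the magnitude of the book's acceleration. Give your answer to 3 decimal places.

2.001 m/s²

The horizontal push has components F cos 30.26° = 312.8 × 0.8638 = 270.197 N up the incline and F sin 30.26° = 312.8 × 0.5039 = 157.620 N pressing into the surface.
The normal force is therefore N = mg cos 30.26° + F sin 30.26° = 178.807 + 157.620 = 336.427 N, and kinetic friction down the slope is μN = 0.37 × 336.427 = 124.478 N.
Along the incline: F cos 30.26° − mg sin 30.26° − μN = ma, so 270.197 − 104.307 − 124.478 = 20.7 a, giving a = 2.0006 m/s².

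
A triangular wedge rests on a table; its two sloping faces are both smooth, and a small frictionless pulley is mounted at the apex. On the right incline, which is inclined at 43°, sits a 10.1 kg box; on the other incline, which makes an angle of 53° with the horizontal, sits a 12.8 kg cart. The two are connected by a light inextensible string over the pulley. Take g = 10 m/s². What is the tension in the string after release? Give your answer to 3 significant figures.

Resolve each weight along its own incline: the 10.1 kg mass has component 10.1 × 10 × sin 43° = 68.882 N down its slope, and the 12.8 kg mass has 12.8 × 10 × sin 53° = 102.225 N down its slope.
The 12.8 kg side's 102.225 N exceeds the other side's 68.882 N, so that mass slides down and the 10.1 kg mass slides up. Taking that direction as positive, Newton's second law for the whole system gives 102.225 − 68.882 = (10.1 + 12.8) a, so a = 33.343 / 22.9 = 1.4560 m/s².
For the 10.1 kg mass (up-slope positive): T − 68.882 = 10.1 × 1.4560, so T = 83.588 N.

83.6 N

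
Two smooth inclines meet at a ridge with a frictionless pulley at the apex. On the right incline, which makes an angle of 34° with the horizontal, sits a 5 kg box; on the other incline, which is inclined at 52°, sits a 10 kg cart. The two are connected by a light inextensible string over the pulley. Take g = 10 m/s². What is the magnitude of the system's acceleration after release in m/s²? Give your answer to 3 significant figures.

3.39 m/s²

Resolve each weight along its own incline: the 5 kg mass has component 5 × 10 × sin 34° = 27.960 N down its slope, and the 10 kg mass has 10 × 10 × sin 52° = 78.801 N down its slope.
The 10 kg side's 78.801 N exceeds the other side's 27.960 N, so that mass slides down and the 5 kg mass slides up. Taking that direction as positive, Newton's second law for the whole system gives 78.801 − 27.960 = (5 + 10) a, so a = 50.841 / 15 = 3.3894 m/s².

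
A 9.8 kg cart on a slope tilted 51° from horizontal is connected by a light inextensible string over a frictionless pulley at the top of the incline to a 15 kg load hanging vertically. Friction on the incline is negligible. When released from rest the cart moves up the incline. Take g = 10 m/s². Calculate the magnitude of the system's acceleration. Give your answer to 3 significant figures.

2.98 m/s²

For the cart on the incline: the weight component along the slope is m₁g sin 51° = 9.8 × 10 × 0.7771 = 76.156 N and the normal force is N = m₁g cos 51° = 61.673 N.
Newton's second law for the cart (up-slope positive): T − 76.156 = 9.8 a. For the hanging load (downward positive): 15 × 10 − T = 15 a.
Adding the two equations eliminates T: 73.844 = 24.8 a, so a = 2.9776 m/s².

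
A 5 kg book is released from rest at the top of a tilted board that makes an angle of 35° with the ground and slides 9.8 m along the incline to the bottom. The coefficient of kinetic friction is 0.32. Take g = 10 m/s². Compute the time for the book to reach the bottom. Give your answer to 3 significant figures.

2.51 s

The weight component along the incline is mg sin 35° = 28.679 N and the normal force is N = mg cos 35° = 40.958 N.
Friction up the slope is f = μN = 0.32 × 40.958 = 13.107 N, so the net downslope force is 28.679 − 13.107 = 15.572 N and a = 15.572 / 5 = 3.1144 m/s².
Starting from rest, L = ½at², so t = √(2L/a) = √(2 × 9.8 / 3.1144) = 2.5087 s.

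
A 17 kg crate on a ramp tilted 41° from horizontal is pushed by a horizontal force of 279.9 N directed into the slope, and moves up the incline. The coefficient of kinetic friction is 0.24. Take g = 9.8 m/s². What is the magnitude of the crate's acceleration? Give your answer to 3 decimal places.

1.629 m/s²

The horizontal push has components F cos 41° = 279.9 × 0.7547 = 211.241 N up the incline and F sin 41° = 279.9 × 0.6561 = 183.642 N pressing into the surface.
The normal force is therefore N = mg cos 41° + F sin 41° = 125.733 + 183.642 = 309.375 N, and kinetic friction down the slope is μN = 0.24 × 309.375 = 74.250 N.
Along the incline: F cos 41° − mg sin 41° − μN = ma, so 211.241 − 109.306 − 74.250 = 17 a, giving a = 1.6285 m/s².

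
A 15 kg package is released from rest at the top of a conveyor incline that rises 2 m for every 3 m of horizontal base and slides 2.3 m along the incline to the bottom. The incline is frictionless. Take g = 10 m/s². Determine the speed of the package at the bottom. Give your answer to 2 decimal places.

The weight component along the incline is mg sin 33.69° = 83.205 N and the normal force is N = mg cos 33.69° = 124.808 N.
With no friction, a = g sin 33.69° = 5.5470 m/s².
Starting from rest over a distance of 2.3 m, v² = 2aL = 2 × 5.5470 × 2.3 = 25.5162, so v = 5.0514 m/s.

5.05 m/s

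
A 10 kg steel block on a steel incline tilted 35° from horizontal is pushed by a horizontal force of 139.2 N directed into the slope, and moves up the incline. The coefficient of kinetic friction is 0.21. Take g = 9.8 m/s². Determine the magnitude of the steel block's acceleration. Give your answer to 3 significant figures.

The horizontal push has components F cos 35° = 139.2 × 0.8192 = 114.033 N up the incline and F sin 35° = 139.2 × 0.5736 = 79.845 N pressing into the surface.
The normal force is therefore N = mg cos 35° + F sin 35° = 80.282 + 79.845 = 160.127 N, and kinetic friction down the slope is μN = 0.21 × 160.127 = 33.627 N.
Along the incline: F cos 35° − mg sin 35° − μN = ma, so 114.033 − 56.213 − 33.627 = 10 a, giving a = 2.4193 m/s².

2.42 m/s²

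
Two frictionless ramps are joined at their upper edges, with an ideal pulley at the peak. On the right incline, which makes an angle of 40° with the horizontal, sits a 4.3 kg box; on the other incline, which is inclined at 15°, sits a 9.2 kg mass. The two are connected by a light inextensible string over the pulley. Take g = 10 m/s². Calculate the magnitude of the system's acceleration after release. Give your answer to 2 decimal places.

0.28 m/s²

Resolve each weight along its own incline: the 4.3 kg mass has component 4.3 × 10 × sin 40° = 27.640 N down its slope, and the 9.2 kg mass has 9.2 × 10 × sin 15° = 23.811 N down its slope.
The 4.3 kg side's 27.640 N exceeds the other side's 23.811 N, so that mass slides down and the 9.2 kg mass slides up. Taking that direction as positive, Newton's second law for the whole system gives 27.640 − 23.811 = (4.3 + 9.2) a, so a = 3.829 / 13.5 = 0.2836 m/s².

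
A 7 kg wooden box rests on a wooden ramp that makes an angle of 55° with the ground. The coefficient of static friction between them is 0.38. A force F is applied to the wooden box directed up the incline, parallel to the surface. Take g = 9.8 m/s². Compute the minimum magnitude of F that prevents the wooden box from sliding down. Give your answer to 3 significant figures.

The normal force is N = mg cos 55° = 39.347 N. With F at its minimum the wooden box is on the verge of sliding down, so static friction is at its maximum μ_s N = 0.38 × 39.347 = 14.952 N and acts up the slope.
Equilibrium along the incline: F + μ_s N = mg sin 55°, so F = 56.194 − 14.952 = 41.242 N.

41.2 N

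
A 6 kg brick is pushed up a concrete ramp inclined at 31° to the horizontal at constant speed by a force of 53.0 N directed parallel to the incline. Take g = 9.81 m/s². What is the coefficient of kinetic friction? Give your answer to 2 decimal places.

At constant speed ΣF = 0 along the incline. The applied 53.0 N acts up the slope; the weight component mg sin 31° = 30.315 N and kinetic friction μN both act down the slope.
So 53.0 = 30.315 + μ × 50.453, giving μ = (53.0 − 30.315) / 50.453 = 0.4496.

0.45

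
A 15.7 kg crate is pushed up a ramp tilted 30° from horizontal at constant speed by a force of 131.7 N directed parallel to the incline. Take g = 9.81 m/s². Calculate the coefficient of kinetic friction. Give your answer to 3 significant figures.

At constant speed ΣF = 0 along the incline. The applied 131.7 N acts up the slope; the weight component mg sin 30° = 77.008 N and kinetic friction μN both act down the slope.
So 131.7 = 77.008 + μ × 133.383, giving μ = (131.7 − 77.008) / 133.383 = 0.4100.

0.410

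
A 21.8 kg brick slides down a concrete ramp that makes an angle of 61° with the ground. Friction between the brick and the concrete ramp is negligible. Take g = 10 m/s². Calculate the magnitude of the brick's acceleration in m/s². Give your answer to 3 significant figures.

Resolving the weight along the incline: the component pulling the brick down the slope is mg sin 61° = 21.8 × 10 × 0.8746 = 190.663 N, and the normal force is N = mg cos 61° = 21.8 × 10 × 0.4848 = 105.686 N.
With no friction the net force along the incline is 190.663 N, so a = g sin 61° = 190.663 / 21.8 = 8.7460 m/s².

8.75 m/s²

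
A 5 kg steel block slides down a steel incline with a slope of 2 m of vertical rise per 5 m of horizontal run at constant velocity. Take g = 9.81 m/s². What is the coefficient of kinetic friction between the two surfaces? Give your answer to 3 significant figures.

At constant velocity the net force along the incline is zero: mg sin 21.80° = μ mg cos 21.80°.
So μ = tan 21.80° = 0.3714 / 0.9285 = 0.4000.

0.400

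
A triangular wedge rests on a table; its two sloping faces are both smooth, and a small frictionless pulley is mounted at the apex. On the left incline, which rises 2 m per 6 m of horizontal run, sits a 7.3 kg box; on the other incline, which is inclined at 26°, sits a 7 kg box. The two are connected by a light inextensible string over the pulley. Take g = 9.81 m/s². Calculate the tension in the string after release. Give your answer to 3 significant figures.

26.5 N

Resolve each weight along its own incline: the 7.3 kg mass has component 7.3 × 9.81 × sin 18.43° = 22.646 N down its slope, and the 7 kg mass has 7 × 9.81 × sin 26° = 30.103 N down its slope.
The 7 kg side's 30.103 N exceeds the other side's 22.646 N, so that mass slides down and the 7.3 kg mass slides up. Taking that direction as positive, Newton's second law for the whole system gives 30.103 − 22.646 = (7.3 + 7) a, so a = 7.457 / 14.3 = 0.5215 m/s².
For the 7.3 kg mass (up-slope positive): T − 22.646 = 7.3 × 0.5215, so T = 26.453 N.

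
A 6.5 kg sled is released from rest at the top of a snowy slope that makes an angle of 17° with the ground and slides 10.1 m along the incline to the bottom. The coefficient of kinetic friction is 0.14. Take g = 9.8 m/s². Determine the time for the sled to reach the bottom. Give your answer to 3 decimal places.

3.606 s

The weight component along the incline is mg sin 17° = 18.624 N and the normal force is N = mg cos 17° = 60.917 N.
Friction up the slope is f = μN = 0.14 × 60.917 = 8.528 N, so the net downslope force is 18.624 − 8.528 = 10.096 N and a = 10.096 / 6.5 = 1.5532 m/s².
Starting from rest, L = ½at², so t = √(2L/a) = √(2 × 10.1 / 1.5532) = 3.6063 s.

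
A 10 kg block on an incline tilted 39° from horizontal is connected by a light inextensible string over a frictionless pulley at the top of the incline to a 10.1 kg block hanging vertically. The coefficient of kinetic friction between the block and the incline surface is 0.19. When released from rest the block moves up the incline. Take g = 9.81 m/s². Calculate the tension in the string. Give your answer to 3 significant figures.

For the block on the incline: the weight component along the slope is m₁g sin 39° = 10 × 9.81 × 0.6293 = 61.734 N and the normal force is N = m₁g cos 39° = 76.238 N.
Kinetic friction opposes the block's motion up the incline: f = μN = 0.19 × 76.238 = 14.485 N acting down the slope.
Newton's second law for the block (up-slope positive): T − 61.734 − 14.485 = 10 a. For the hanging block (downward positive): 10.1 × 9.81 − T = 10.1 a.
Adding the two equations eliminates T: 22.862 = 20.1 a, so a = 1.1374 m/s².
Then from the hanging block's equation, T = 10.1 × (9.81 − 1.1374) = 87.593 N.

87.6 N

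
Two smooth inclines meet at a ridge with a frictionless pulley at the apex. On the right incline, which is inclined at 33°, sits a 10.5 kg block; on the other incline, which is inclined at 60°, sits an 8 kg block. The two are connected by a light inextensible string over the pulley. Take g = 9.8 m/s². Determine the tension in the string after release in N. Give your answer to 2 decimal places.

62.77 N

Resolve each weight along its own incline: the 10.5 kg mass has component 10.5 × 9.8 × sin 33° = 56.043 N down its slope, and the 8 kg mass has 8 × 9.8 × sin 60° = 67.896 N down its slope.
The 8 kg side's 67.896 N exceeds the other side's 56.043 N, so that mass slides down and the 10.5 kg mass slides up. Taking that direction as positive, Newton's second law for the whole system gives 67.896 − 56.043 = (10.5 + 8) a, so a = 11.853 / 18.5 = 0.6407 m/s².
For the 10.5 kg mass (up-slope positive): T − 56.043 = 10.5 × 0.6407, so T = 62.770 N.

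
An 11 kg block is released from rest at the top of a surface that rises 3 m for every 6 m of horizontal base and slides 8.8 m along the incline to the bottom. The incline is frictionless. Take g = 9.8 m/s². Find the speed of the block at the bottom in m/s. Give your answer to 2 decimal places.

8.78 m/s

The weight component along the incline is mg sin 26.57° = 48.210 N and the normal force is N = mg cos 26.57° = 96.419 N.
With no friction, a = g sin 26.57° = 4.3827 m/s².
Starting from rest over a distance of 8.8 m, v² = 2aL = 2 × 4.3827 × 8.8 = 77.1355, so v = 8.7827 m/s.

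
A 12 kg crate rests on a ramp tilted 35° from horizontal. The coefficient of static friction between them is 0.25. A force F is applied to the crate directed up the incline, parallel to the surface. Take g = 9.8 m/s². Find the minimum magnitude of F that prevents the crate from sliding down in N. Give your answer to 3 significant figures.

The normal force is N = mg cos 35° = 96.332 N. With F at its minimum the crate is on the verge of sliding down, so static friction is at its maximum μ_s N = 0.25 × 96.332 = 24.083 N and acts up the slope.
Equilibrium along the incline: F + μ_s N = mg sin 35°, so F = 67.453 − 24.083 = 43.370 N.

43.4 N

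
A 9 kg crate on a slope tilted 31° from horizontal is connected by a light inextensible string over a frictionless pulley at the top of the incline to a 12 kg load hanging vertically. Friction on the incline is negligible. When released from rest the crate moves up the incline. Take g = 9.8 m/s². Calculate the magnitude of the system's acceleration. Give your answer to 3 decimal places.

3.437 m/s²

For the crate on the incline: the weight component along the slope is m₁g sin 31° = 9 × 9.8 × 0.5150 = 45.423 N and the normal force is N = m₁g cos 31° = 75.602 N.
Newton's second law for the crate (up-slope positive): T − 45.423 = 9 a. For the hanging load (downward positive): 12 × 9.8 − T = 12 a.
Adding the two equations eliminates T: 72.177 = 21 a, so a = 3.4370 m/s².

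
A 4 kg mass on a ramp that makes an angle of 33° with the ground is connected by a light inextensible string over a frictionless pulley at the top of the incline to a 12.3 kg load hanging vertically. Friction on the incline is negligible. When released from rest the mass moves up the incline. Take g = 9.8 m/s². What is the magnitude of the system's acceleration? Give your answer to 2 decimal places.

6.09 m/s²

For the mass on the incline: the weight component along the slope is m₁g sin 33° = 4 × 9.8 × 0.5446 = 21.348 N and the normal force is N = m₁g cos 33° = 32.876 N.
Newton's second law for the mass (up-slope positive): T − 21.348 = 4 a. For the hanging load (downward positive): 12.3 × 9.8 − T = 12.3 a.
Adding the two equations eliminates T: 99.192 = 16.3 a, so a = 6.0854 m/s².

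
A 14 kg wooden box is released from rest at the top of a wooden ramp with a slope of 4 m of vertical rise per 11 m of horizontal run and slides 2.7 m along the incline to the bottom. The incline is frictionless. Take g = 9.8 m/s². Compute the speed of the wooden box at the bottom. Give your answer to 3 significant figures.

The weight component along the incline is mg sin 19.98° = 46.887 N and the normal force is N = mg cos 19.98° = 128.940 N.
With no friction, a = g sin 19.98° = 3.3491 m/s².
Starting from rest over a distance of 2.7 m, v² = 2aL = 2 × 3.3491 × 2.7 = 18.0851, so v = 4.2527 m/s.

4.25 m/s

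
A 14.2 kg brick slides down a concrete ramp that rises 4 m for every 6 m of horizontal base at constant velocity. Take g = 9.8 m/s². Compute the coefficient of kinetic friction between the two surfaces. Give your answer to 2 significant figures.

0.67

At constant velocity the net force along the incline is zero: mg sin 33.69° = μ mg cos 33.69°.
So μ = tan 33.69° = 0.5547 / 0.8321 = 0.6666.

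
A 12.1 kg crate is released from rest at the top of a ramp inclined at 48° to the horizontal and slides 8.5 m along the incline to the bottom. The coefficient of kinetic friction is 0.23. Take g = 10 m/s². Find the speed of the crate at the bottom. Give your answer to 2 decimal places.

The weight component along the incline is mg sin 48° = 89.921 N and the normal force is N = mg cos 48° = 80.965 N.
Friction up the slope is f = μN = 0.23 × 80.965 = 18.622 N, so the net downslope force is 89.921 − 18.622 = 71.299 N and a = 71.299 / 12.1 = 5.8925 m/s².
Starting from rest over a distance of 8.5 m, v² = 2aL = 2 × 5.8925 × 8.5 = 100.1725, so v = 10.0086 m/s.

10.01 m/s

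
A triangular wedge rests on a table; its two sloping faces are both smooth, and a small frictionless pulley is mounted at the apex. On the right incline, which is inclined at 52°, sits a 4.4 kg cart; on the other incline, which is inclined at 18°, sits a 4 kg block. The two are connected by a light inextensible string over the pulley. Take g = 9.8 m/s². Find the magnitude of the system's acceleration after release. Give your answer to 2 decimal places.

2.60 m/s²

Resolve each weight along its own incline: the 4.4 kg mass has component 4.4 × 9.8 × sin 52° = 33.979 N down its slope, and the 4 kg mass has 4 × 9.8 × sin 18° = 12.113 N down its slope.
The 4.4 kg side's 33.979 N exceeds the other side's 12.113 N, so that mass slides down and the 4 kg mass slides up. Taking that direction as positive, Newton's second law for the whole system gives 33.979 − 12.113 = (4.4 + 4) a, so a = 21.866 / 8.4 = 2.6031 m/s².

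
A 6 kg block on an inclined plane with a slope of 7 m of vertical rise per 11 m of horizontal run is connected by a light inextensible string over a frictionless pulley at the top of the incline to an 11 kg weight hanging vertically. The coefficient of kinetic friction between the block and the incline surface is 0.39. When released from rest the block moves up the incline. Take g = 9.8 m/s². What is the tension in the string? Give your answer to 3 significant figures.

71.0 N

For the block on the incline: the weight component along the slope is m₁g sin 32.47° = 6 × 9.8 × 0.5369 = 31.570 N and the normal force is N = m₁g cos 32.47° = 49.607 N.
Kinetic friction opposes the block's motion up the incline: f = μN = 0.39 × 49.607 = 19.347 N acting down the slope.
Newton's second law for the block (up-slope positive): T − 31.570 − 19.347 = 6 a. For the hanging weight (downward positive): 11 × 9.8 − T = 11 a.
Adding the two equations eliminates T: 56.883 = 17 a, so a = 3.3461 m/s².
Then from the hanging weight's equation, T = 11 × (9.8 − 3.3461) = 70.993 N.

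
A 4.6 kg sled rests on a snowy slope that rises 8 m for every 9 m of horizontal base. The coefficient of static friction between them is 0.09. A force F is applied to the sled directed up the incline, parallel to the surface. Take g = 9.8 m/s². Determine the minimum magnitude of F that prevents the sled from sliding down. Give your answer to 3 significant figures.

26.9 N

The normal force is N = mg cos 41.63° = 33.693 N. With F at its minimum the sled is on the verge of sliding down, so static friction is at its maximum μ_s N = 0.09 × 33.693 = 3.032 N and acts up the slope.
Equilibrium along the incline: F + μ_s N = mg sin 41.63°, so F = 29.950 − 3.032 = 26.918 N.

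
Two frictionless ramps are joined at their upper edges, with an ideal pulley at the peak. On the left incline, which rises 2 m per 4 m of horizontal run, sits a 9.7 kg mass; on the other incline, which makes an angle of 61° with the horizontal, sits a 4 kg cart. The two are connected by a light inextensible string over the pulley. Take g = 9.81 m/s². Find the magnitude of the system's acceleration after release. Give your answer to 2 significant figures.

0.60 m/s²

Resolve each weight along its own incline: the 9.7 kg mass has component 9.7 × 9.81 × sin 26.57° = 42.556 N down its slope, and the 4 kg mass has 4 × 9.81 × sin 61° = 34.320 N down its slope.
The 9.7 kg side's 42.556 N exceeds the other side's 34.320 N, so that mass slides down and the 4 kg mass slides up. Taking that direction as positive, Newton's second law for the whole system gives 42.556 − 34.320 = (9.7 + 4) a, so a = 8.236 / 13.7 = 0.6012 m/s².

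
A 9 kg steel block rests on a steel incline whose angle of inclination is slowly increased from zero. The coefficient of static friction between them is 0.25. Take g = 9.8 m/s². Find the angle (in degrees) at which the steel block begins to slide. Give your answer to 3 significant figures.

At the threshold of sliding, static friction is at its maximum μ_s N and exactly balances the weight component along the incline: mg sin θ = μ_s mg cos θ.
Hence tan θ = μ_s = 0.25, so θ = arctan(0.25) = 14.0362°.

14.0°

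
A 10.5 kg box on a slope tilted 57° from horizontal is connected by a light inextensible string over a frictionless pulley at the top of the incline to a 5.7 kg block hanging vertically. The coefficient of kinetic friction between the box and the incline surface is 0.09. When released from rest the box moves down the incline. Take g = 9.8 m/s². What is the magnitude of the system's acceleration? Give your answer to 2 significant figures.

1.6 m/s²

For the box on the incline: the weight component along the slope is m₁g sin 57° = 10.5 × 9.8 × 0.8387 = 86.302 N and the normal force is N = m₁g cos 57° = 56.043 N.
Kinetic friction opposes the box's motion down the incline: f = μN = 0.09 × 56.043 = 5.044 N acting up the slope.
Newton's second law for the box (down-slope positive): 86.302 − 5.044 − T = 10.5 a. For the hanging block (upward positive): T − 5.7 × 9.8 = 5.7 a.
Adding the two equations eliminates T: 25.398 = 16.2 a, so a = 1.5678 m/s².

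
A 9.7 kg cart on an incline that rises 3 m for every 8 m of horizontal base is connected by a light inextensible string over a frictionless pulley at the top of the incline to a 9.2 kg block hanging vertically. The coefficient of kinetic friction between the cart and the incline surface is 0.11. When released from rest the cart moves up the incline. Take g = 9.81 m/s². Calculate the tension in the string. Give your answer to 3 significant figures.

67.4 N

For the cart on the incline: the weight component along the slope is m₁g sin 20.56° = 9.7 × 9.81 × 0.3511 = 33.410 N and the normal force is N = m₁g cos 20.56° = 89.098 N.
Kinetic friction opposes the cart's motion up the incline: f = μN = 0.11 × 89.098 = 9.801 N acting down the slope.
Newton's second law for the cart (up-slope positive): T − 33.410 − 9.801 = 9.7 a. For the hanging block (downward positive): 9.2 × 9.81 − T = 9.2 a.
Adding the two equations eliminates T: 47.041 = 18.9 a, so a = 2.4889 m/s².
Then from the hanging block's equation, T = 9.2 × (9.81 − 2.4889) = 67.354 N.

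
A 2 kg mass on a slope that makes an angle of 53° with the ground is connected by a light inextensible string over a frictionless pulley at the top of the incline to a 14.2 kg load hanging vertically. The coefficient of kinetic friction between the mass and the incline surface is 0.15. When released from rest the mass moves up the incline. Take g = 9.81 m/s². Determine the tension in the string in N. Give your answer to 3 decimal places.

32.485 N

For the mass on the incline: the weight component along the slope is m₁g sin 53° = 2 × 9.81 × 0.7986 = 15.669 N and the normal force is N = m₁g cos 53° = 11.808 N.
Kinetic friction opposes the mass's motion up the incline: f = μN = 0.15 × 11.808 = 1.771 N acting down the slope.
Newton's second law for the mass (up-slope positive): T − 15.669 − 1.771 = 2 a. For the hanging load (downward positive): 14.2 × 9.81 − T = 14.2 a.
Adding the two equations eliminates T: 121.862 = 16.2 a, so a = 7.5223 m/s².
Then from the hanging load's equation, T = 14.2 × (9.81 − 7.5223) = 32.485 N.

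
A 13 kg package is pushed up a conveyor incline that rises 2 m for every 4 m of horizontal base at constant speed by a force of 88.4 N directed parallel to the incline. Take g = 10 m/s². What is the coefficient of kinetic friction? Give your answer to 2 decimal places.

At constant speed ΣF = 0 along the incline. The applied 88.4 N acts up the slope; the weight component mg sin 26.57° = 58.138 N and kinetic friction μN both act down the slope.
So 88.4 = 58.138 + μ × 116.276, giving μ = (88.4 − 58.138) / 116.276 = 0.2603.

0.26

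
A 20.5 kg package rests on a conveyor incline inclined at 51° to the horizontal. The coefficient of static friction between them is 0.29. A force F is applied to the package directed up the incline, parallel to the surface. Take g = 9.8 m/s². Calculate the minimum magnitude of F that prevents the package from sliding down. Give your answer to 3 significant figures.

The normal force is N = mg cos 51° = 126.430 N. With F at its minimum the package is on the verge of sliding down, so static friction is at its maximum μ_s N = 0.29 × 126.430 = 36.665 N and acts up the slope.
Equilibrium along the incline: F + μ_s N = mg sin 51°, so F = 156.129 − 36.665 = 119.464 N.

119 N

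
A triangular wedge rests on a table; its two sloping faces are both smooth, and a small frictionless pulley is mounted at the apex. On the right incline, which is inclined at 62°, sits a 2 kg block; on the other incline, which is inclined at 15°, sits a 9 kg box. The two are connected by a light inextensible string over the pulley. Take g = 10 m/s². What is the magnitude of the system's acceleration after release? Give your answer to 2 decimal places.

Resolve each weight along its own incline: the 2 kg mass has component 2 × 10 × sin 62° = 17.659 N down its slope, and the 9 kg mass has 9 × 10 × sin 15° = 23.294 N down its slope.
The 9 kg side's 23.294 N exceeds the other side's 17.659 N, so that mass slides down and the 2 kg mass slides up. Taking that direction as positive, Newton's second law for the whole system gives 23.294 − 17.659 = (2 + 9) a, so a = 5.635 / 11 = 0.5123 m/s².

0.51 m/s²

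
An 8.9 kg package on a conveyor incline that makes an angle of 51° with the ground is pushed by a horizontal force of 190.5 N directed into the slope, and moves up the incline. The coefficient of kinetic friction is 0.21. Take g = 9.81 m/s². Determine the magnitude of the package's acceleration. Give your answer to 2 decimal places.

The horizontal push has components F cos 51° = 190.5 × 0.6293 = 119.882 N up the incline and F sin 51° = 190.5 × 0.7771 = 148.038 N pressing into the surface.
The normal force is therefore N = mg cos 51° + F sin 51° = 54.944 + 148.038 = 202.982 N, and kinetic friction down the slope is μN = 0.21 × 202.982 = 42.626 N.
Along the incline: F cos 51° − mg sin 51° − μN = ma, so 119.882 − 67.848 − 42.626 = 8.9 a, giving a = 1.0571 m/s².

1.06 m/s²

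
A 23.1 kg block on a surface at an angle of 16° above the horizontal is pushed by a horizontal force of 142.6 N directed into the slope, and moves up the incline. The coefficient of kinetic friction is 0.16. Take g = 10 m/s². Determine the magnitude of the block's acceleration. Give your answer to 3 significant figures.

1.37 m/s²

The horizontal push has components F cos 16° = 142.6 × 0.9613 = 137.081 N up the incline and F sin 16° = 142.6 × 0.2756 = 39.301 N pressing into the surface.
The normal force is therefore N = mg cos 16° + F sin 16° = 222.060 + 39.301 = 261.361 N, and kinetic friction down the slope is μN = 0.16 × 261.361 = 41.818 N.
Along the incline: F cos 16° − mg sin 16° − μN = ma, so 137.081 − 63.664 − 41.818 = 23.1 a, giving a = 1.3679 m/s².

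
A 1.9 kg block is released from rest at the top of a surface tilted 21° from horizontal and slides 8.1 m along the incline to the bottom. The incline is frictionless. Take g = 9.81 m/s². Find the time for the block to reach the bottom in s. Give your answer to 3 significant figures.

2.15 s

The weight component along the incline is mg sin 21° = 6.680 N and the normal force is N = mg cos 21° = 17.401 N.
With no friction, a = g sin 21° = 3.5156 m/s².
Starting from rest, L = ½at², so t = √(2L/a) = √(2 × 8.1 / 3.5156) = 2.1466 s.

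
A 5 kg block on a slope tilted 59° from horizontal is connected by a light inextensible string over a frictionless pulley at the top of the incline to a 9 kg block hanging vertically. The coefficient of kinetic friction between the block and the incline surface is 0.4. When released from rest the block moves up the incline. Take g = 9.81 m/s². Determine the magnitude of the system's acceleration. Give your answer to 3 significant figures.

2.58 m/s²

For the block on the incline: the weight component along the slope is m₁g sin 59° = 5 × 9.81 × 0.8572 = 42.046 N and the normal force is N = m₁g cos 59° = 25.263 N.
Kinetic friction opposes the block's motion up the incline: f = μN = 0.4 × 25.263 = 10.105 N acting down the slope.
Newton's second law for the block (up-slope positive): T − 42.046 − 10.105 = 5 a. For the hanging block (downward positive): 9 × 9.81 − T = 9 a.
Adding the two equations eliminates T: 36.139 = 14 a, so a = 2.5814 m/s².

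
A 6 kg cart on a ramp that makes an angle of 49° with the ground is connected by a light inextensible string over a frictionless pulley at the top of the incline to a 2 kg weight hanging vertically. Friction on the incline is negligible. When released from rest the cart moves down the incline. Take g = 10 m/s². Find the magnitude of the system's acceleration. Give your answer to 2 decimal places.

3.16 m/s²

For the cart on the incline: the weight component along the slope is m₁g sin 49° = 6 × 10 × 0.7547 = 45.282 N and the normal force is N = m₁g cos 49° = 39.364 N.
Newton's second law for the cart (down-slope positive): 45.282 − T = 6 a. For the hanging weight (upward positive): T − 2 × 10 = 2 a.
Adding the two equations eliminates T: 25.282 = 8 a, so a = 3.1603 m/s².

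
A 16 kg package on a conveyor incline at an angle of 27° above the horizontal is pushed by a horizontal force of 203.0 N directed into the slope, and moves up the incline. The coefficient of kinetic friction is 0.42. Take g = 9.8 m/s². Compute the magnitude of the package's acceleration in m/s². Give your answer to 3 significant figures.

The horizontal push has components F cos 27° = 203.0 × 0.8910 = 180.873 N up the incline and F sin 27° = 203.0 × 0.4540 = 92.162 N pressing into the surface.
The normal force is therefore N = mg cos 27° + F sin 27° = 139.709 + 92.162 = 231.871 N, and kinetic friction down the slope is μN = 0.42 × 231.871 = 97.386 N.
Along the incline: F cos 27° − mg sin 27° − μN = ma, so 180.873 − 71.187 − 97.386 = 16 a, giving a = 0.7687 m/s².

0.769 m/s²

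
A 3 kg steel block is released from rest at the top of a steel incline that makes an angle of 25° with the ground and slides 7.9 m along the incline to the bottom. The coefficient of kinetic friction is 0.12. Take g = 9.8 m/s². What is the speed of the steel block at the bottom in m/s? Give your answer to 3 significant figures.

The weight component along the incline is mg sin 25° = 12.425 N and the normal force is N = mg cos 25° = 26.645 N.
Friction up the slope is f = μN = 0.12 × 26.645 = 3.197 N, so the net downslope force is 12.425 − 3.197 = 9.228 N and a = 9.228 / 3 = 3.0760 m/s².
Starting from rest over a distance of 7.9 m, v² = 2aL = 2 × 3.0760 × 7.9 = 48.6008, so v = 6.9714 m/s.

6.97 m/s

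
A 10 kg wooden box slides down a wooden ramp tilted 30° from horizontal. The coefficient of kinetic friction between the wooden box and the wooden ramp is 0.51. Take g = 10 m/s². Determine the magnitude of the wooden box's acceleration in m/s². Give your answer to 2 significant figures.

0.58 m/s²

Resolving the weight along the incline: the component pulling the wooden box down the slope is mg sin 30° = 10 × 10 × 0.5000 = 50.000 N, and the normal force is N = mg cos 30° = 10 × 10 × 0.8660 = 86.600 N.
Kinetic friction acts up the slope with magnitude f = μN = 0.51 × 86.600 = 44.166 N.
Net force along the incline is 50.000 − 44.166 = 5.834 N, so a = 5.834 / 10 = 0.5834 m/s².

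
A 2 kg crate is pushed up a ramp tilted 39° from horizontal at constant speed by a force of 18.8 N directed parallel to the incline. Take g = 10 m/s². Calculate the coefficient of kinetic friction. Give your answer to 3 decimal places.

0.400

At constant speed ΣF = 0 along the incline. The applied 18.8 N acts up the slope; the weight component mg sin 39° = 12.586 N and kinetic friction μN both act down the slope.
So 18.8 = 12.586 + μ × 15.543, giving μ = (18.8 − 12.586) / 15.543 = 0.3998.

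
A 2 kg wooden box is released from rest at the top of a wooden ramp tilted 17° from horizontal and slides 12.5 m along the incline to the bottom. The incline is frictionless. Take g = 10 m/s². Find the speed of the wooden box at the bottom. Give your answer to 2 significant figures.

8.5 m/s

The weight component along the incline is mg sin 17° = 5.847 N and the normal force is N = mg cos 17° = 19.126 N.
With no friction, a = g sin 17° = 2.9237 m/s².
Starting from rest over a distance of 12.5 m, v² = 2aL = 2 × 2.9237 × 12.5 = 73.0925, so v = 8.5494 m/s.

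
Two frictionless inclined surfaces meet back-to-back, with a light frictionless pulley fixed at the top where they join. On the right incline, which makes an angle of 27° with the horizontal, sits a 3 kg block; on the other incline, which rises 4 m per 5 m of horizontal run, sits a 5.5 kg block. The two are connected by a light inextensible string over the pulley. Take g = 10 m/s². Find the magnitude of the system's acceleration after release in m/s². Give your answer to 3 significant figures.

Resolve each weight along its own incline: the 3 kg mass has component 3 × 10 × sin 27° = 13.620 N down its slope, and the 5.5 kg mass has 5.5 × 10 × sin 38.66° = 34.358 N down its slope.
The 5.5 kg side's 34.358 N exceeds the other side's 13.620 N, so that mass slides down and the 3 kg mass slides up. Taking that direction as positive, Newton's second law for the whole system gives 34.358 − 13.620 = (3 + 5.5) a, so a = 20.738 / 8.5 = 2.4398 m/s².

2.44 m/s²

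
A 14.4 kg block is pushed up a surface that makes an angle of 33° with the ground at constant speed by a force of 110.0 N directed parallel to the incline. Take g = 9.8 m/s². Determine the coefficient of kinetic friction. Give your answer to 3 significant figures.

0.280

At constant speed ΣF = 0 along the incline. The applied 110.0 N acts up the slope; the weight component mg sin 33° = 76.859 N and kinetic friction μN both act down the slope.
So 110.0 = 76.859 + μ × 118.353, giving μ = (110.0 − 76.859) / 118.353 = 0.2800.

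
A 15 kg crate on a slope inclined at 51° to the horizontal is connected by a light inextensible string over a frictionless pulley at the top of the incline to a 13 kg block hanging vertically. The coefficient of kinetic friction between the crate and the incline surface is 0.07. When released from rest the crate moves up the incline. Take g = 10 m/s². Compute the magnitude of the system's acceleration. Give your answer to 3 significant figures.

0.244 m/s²

For the crate on the incline: the weight component along the slope is m₁g sin 51° = 15 × 10 × 0.7771 = 116.565 N and the normal force is N = m₁g cos 51° = 94.398 N.
Kinetic friction opposes the crate's motion up the incline: f = μN = 0.07 × 94.398 = 6.608 N acting down the slope.
Newton's second law for the crate (up-slope positive): T − 116.565 − 6.608 = 15 a. For the hanging block (downward positive): 13 × 10 − T = 13 a.
Adding the two equations eliminates T: 6.827 = 28 a, so a = 0.2438 m/s².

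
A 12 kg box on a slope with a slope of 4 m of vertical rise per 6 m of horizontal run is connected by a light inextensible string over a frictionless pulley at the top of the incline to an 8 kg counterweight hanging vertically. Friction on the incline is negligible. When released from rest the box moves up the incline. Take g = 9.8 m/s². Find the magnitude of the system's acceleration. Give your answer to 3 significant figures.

For the box on the incline: the weight component along the slope is m₁g sin 33.69° = 12 × 9.8 × 0.5547 = 65.233 N and the normal force is N = m₁g cos 33.69° = 97.849 N.
Newton's second law for the box (up-slope positive): T − 65.233 = 12 a. For the hanging counterweight (downward positive): 8 × 9.8 − T = 8 a.
Adding the two equations eliminates T: 13.167 = 20 a, so a = 0.6583 m/s².

0.658 m/s²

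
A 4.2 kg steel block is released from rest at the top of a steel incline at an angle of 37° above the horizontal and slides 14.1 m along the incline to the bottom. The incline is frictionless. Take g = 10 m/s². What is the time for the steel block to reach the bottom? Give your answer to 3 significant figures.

2.16 s

The weight component along the incline is mg sin 37° = 25.276 N and the normal force is N = mg cos 37° = 33.543 N.
With no friction, a = g sin 37° = 6.0182 m/s².
Starting from rest, L = ½at², so t = √(2L/a) = √(2 × 14.1 / 6.0182) = 2.1647 s.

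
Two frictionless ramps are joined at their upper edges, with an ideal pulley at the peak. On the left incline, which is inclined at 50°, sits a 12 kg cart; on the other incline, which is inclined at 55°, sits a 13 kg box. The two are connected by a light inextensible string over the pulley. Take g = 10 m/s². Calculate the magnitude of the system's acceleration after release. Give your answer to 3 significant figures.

Resolve each weight along its own incline: the 12 kg mass has component 12 × 10 × sin 50° = 91.925 N down its slope, and the 13 kg mass has 13 × 10 × sin 55° = 106.490 N down its slope.
The 13 kg side's 106.490 N exceeds the other side's 91.925 N, so that mass slides down and the 12 kg mass slides up. Taking that direction as positive, Newton's second law for the whole system gives 106.490 − 91.925 = (12 + 13) a, so a = 14.565 / 25 = 0.5826 m/s².

0.583 m/s²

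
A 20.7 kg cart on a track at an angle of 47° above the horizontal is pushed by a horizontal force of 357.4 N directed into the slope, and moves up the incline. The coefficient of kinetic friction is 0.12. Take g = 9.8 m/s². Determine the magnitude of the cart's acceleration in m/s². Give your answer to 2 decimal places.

2.29 m/s²

The horizontal push has components F cos 47° = 357.4 × 0.6820 = 243.747 N up the incline and F sin 47° = 357.4 × 0.7314 = 261.402 N pressing into the surface.
The normal force is therefore N = mg cos 47° + F sin 47° = 138.351 + 261.402 = 399.753 N, and kinetic friction down the slope is μN = 0.12 × 399.753 = 47.970 N.
Along the incline: F cos 47° − mg sin 47° − μN = ma, so 243.747 − 148.372 − 47.970 = 20.7 a, giving a = 2.2901 m/s².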